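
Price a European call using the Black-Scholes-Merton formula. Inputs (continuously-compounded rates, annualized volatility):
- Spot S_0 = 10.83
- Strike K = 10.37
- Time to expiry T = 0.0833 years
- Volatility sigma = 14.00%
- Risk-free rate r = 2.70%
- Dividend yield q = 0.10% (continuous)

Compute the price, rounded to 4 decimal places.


d1 = (ln(S/K) + (r - q + 0.5*sigma^2) * T) / (sigma * sqrt(T)) = 1.14796514
d2 = d1 - sigma * sqrt(T) = 1.10755870
exp(-rT) = 0.99775343; exp(-qT) = 0.99991670
C = S_0 * exp(-qT) * N(d1) - K * exp(-rT) * N(d2)
N(d1) = 0.87450852; N(d2) = 0.86597378
C = 10.8300 * 0.99991670 * 0.87450852 - 10.3700 * 0.99775343 * 0.86597378 = 0.5102

Answer: Price = 0.5102


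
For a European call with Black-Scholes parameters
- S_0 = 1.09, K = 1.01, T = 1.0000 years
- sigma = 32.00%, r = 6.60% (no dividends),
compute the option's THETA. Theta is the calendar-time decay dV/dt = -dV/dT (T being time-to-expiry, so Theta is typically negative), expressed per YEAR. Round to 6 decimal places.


Answer: Theta = -0.096147

Derivation:
d1 = 0.6044605168; d2 = 0.2844605168
phi(d1) = 0.3323306768; exp(-qT) = 1.0000000000; exp(-rT) = 0.9361308643
Theta = -S*exp(-qT)*phi(d1)*sigma/(2*sqrt(T)) - r*K*exp(-rT)*N(d2) + q*S*exp(-qT)*N(d1)
N(d1) = 0.7272312441; N(d2) = 0.6119712561; sqrt(T) = 1.0000000000
Term 1 = -1.0900 * 1.0000000000 * 0.3323306768 * 0.3200 / (2 * 1.0000000000) = -0.0579584700
Term 2 = -0.0660 * 1.0100 * 0.9361308643 * 0.6119712561 = -0.0381885262
Term 3 = 0 (no dividend yield, q = 0)
Theta = -0.0579584700 + (-0.0381885262) + (0.0000000000) = -0.096147


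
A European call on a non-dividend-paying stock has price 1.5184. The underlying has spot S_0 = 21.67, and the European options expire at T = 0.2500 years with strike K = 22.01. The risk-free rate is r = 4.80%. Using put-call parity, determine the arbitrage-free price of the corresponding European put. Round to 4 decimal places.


Answer: Put price = 1.5959

Derivation:
Put-call parity: C - P = S_0 * exp(-qT) - K * exp(-rT).
S_0 * exp(-qT) = 21.6700 * 1.00000000 = 21.67000000
K * exp(-rT) = 22.0100 * 0.98807171 = 21.74745840
P = C - S*exp(-qT) + K*exp(-rT)
P = 1.5184 - 21.67000000 + 21.74745840 = 1.5959


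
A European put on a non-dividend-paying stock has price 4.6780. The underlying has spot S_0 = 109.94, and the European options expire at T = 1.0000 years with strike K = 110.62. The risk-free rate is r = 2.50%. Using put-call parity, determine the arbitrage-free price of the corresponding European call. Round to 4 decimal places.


Answer: Call price = 6.7292

Derivation:
Put-call parity: C - P = S_0 * exp(-qT) - K * exp(-rT).
S_0 * exp(-qT) = 109.9400 * 1.00000000 = 109.94000000
K * exp(-rT) = 110.6200 * 0.97530991 = 107.88878247
C = P + S*exp(-qT) - K*exp(-rT)
C = 4.6780 + 109.94000000 - 107.88878247 = 6.7292


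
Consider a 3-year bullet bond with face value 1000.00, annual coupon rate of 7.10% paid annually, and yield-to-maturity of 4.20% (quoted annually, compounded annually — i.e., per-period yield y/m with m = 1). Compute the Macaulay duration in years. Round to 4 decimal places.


Coupon per period c = face * coupon_rate / m = 71.000000
Periods per year m = 1; per-period yield y/m = 0.042000
Number of cashflows N = 3
Cashflows (t years, CF_t, discount factor 1/(1+y/m)^(m*t), PV):
  t = 1.0000: CF_t = 71.000000, DF = 0.959693, PV = 68.138196
  t = 2.0000: CF_t = 71.000000, DF = 0.921010, PV = 65.391743
  t = 3.0000: CF_t = 1071.000000, DF = 0.883887, PV = 946.643188
Price P = sum_t PV_t = 1080.173126
Macaulay numerator sum_t t * PV_t:
  t * PV_t at t = 1.0000: 68.138196
  t * PV_t at t = 2.0000: 130.783485
  t * PV_t at t = 3.0000: 2839.929563
Macaulay duration D = (sum_t t * PV_t) / P = 3038.851244 / 1080.173126 = 2.813300

Answer: Macaulay duration = 2.8133 years


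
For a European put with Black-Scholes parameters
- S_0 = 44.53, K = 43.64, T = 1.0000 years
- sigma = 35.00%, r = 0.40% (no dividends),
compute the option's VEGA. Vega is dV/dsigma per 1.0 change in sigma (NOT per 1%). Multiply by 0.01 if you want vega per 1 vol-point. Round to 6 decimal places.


d1 = 0.2441113096; d2 = -0.1058886904
phi(d1) = 0.3872310642; exp(-qT) = 1.0000000000; exp(-rT) = 0.9960079893
Vega = S * exp(-qT) * phi(d1) * sqrt(T) = 44.5300 * 1.0000000000 * 0.3872310642 * 1.0000000000 = 17.243399

Answer: Vega = 17.243399


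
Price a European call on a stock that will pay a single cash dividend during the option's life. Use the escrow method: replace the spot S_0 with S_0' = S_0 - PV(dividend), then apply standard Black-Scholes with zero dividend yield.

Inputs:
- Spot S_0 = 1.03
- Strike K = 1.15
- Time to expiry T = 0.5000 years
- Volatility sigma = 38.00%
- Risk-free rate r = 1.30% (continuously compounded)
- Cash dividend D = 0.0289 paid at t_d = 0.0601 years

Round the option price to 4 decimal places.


Answer: Price = 0.0573

Derivation:
PV(D) = D * exp(-r * t_d) = 0.0289 * 0.99921901 = 0.02887743
S_0' = S_0 - PV(D) = 1.0300 - 0.02887743 = 1.00112257
d1 = (ln(S_0'/K) + (r + sigma^2/2)*T) / (sigma*sqrt(T)) = -0.35742387
d2 = d1 - sigma*sqrt(T) = -0.62612445
exp(-rT) = 0.99352108
N(d1) = 0.36038725; N(d2) = 0.26561666
C = S_0' * N(d1) - K * exp(-rT) * N(d2) = 1.00112257 * 0.36038725 - 1.1500 * 0.99352108 * 0.26561666 = 0.0573


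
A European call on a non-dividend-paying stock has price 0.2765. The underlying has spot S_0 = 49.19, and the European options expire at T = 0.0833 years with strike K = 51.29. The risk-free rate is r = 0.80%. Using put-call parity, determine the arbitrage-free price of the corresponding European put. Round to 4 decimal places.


Answer: Put price = 2.3423

Derivation:
Put-call parity: C - P = S_0 * exp(-qT) - K * exp(-rT).
S_0 * exp(-qT) = 49.1900 * 1.00000000 = 49.19000000
K * exp(-rT) = 51.2900 * 0.99933382 = 51.25583173
P = C - S*exp(-qT) + K*exp(-rT)
P = 0.2765 - 49.19000000 + 51.25583173 = 2.3423


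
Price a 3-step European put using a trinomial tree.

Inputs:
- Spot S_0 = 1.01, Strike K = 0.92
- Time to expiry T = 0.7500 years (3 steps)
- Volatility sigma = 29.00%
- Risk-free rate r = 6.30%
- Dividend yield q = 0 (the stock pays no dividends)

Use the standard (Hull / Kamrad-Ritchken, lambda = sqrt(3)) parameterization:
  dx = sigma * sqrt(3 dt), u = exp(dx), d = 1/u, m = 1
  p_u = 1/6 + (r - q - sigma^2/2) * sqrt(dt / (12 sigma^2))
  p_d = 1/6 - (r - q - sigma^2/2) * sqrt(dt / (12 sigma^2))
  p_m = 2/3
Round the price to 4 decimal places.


Answer: Price = V(0,0) = 0.0443

Derivation:
dt = T/N = 0.250000; dx = sigma*sqrt(3*dt) = 0.251147
u = exp(dx) = 1.285500; d = 1/u = 0.777908
p_u = 0.177094, p_m = 0.666667, p_d = 0.156240
Discount per step: exp(-r*dt) = 0.984373
Stock lattice S(k, j) with j the centered position index:
  k=0: S(0,+0) = 1.0100
  k=1: S(1,-1) = 0.7857; S(1,+0) = 1.0100; S(1,+1) = 1.2984
  k=2: S(2,-2) = 0.6112; S(2,-1) = 0.7857; S(2,+0) = 1.0100; S(2,+1) = 1.2984; S(2,+2) = 1.6690
  k=3: S(3,-3) = 0.4755; S(3,-2) = 0.6112; S(3,-1) = 0.7857; S(3,+0) = 1.0100; S(3,+1) = 1.2984; S(3,+2) = 1.6690; S(3,+3) = 2.1455
Terminal payoffs V(N, j) = max(K - S_T, 0):
  V(3,-3) = 0.444549; V(3,-2) = 0.308808; V(3,-1) = 0.134313; V(3,+0) = 0.000000; V(3,+1) = 0.000000; V(3,+2) = 0.000000; V(3,+3) = 0.000000
Backward induction: V(k, j) = exp(-r*dt) * [p_u * V(k+1, j+1) + p_m * V(k+1, j) + p_d * V(k+1, j-1)]
  V(2,-2) = exp(-r*dt) * [p_u*0.134313 + p_m*0.308808 + p_d*0.444549] = 0.294440
  V(2,-1) = exp(-r*dt) * [p_u*0.000000 + p_m*0.134313 + p_d*0.308808] = 0.135637
  V(2,+0) = exp(-r*dt) * [p_u*0.000000 + p_m*0.000000 + p_d*0.134313] = 0.020657
  V(2,+1) = exp(-r*dt) * [p_u*0.000000 + p_m*0.000000 + p_d*0.000000] = 0.000000
  V(2,+2) = exp(-r*dt) * [p_u*0.000000 + p_m*0.000000 + p_d*0.000000] = 0.000000
  V(1,-1) = exp(-r*dt) * [p_u*0.020657 + p_m*0.135637 + p_d*0.294440] = 0.137897
  V(1,+0) = exp(-r*dt) * [p_u*0.000000 + p_m*0.020657 + p_d*0.135637] = 0.034417
  V(1,+1) = exp(-r*dt) * [p_u*0.000000 + p_m*0.000000 + p_d*0.020657] = 0.003177
  V(0,+0) = exp(-r*dt) * [p_u*0.003177 + p_m*0.034417 + p_d*0.137897] = 0.044348


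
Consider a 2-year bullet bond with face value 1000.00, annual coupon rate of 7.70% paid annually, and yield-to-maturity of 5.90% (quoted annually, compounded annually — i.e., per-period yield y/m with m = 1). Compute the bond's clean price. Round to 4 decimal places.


Coupon per period c = face * coupon_rate / m = 77.000000
Periods per year m = 1; per-period yield y/m = 0.059000
Number of cashflows N = 2
Cashflows (t years, CF_t, discount factor 1/(1+y/m)^(m*t), PV):
  t = 1.0000: CF_t = 77.000000, DF = 0.944287, PV = 72.710104
  t = 2.0000: CF_t = 1077.000000, DF = 0.891678, PV = 960.337268
Price P = sum_t PV_t = 1033.047372

Answer: Price = 1033.0474


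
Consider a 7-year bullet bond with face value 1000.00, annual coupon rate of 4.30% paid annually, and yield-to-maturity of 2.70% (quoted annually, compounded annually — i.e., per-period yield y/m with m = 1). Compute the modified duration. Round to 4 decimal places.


Answer: Modified duration = 6.0714

Derivation:
Coupon per period c = face * coupon_rate / m = 43.000000
Periods per year m = 1; per-period yield y/m = 0.027000
Number of cashflows N = 7
Cashflows (t years, CF_t, discount factor 1/(1+y/m)^(m*t), PV):
  t = 1.0000: CF_t = 43.000000, DF = 0.973710, PV = 41.869523
  t = 2.0000: CF_t = 43.000000, DF = 0.948111, PV = 40.768766
  t = 3.0000: CF_t = 43.000000, DF = 0.923185, PV = 39.696949
  t = 4.0000: CF_t = 43.000000, DF = 0.898914, PV = 38.653309
  t = 5.0000: CF_t = 43.000000, DF = 0.875282, PV = 37.637107
  t = 6.0000: CF_t = 43.000000, DF = 0.852270, PV = 36.647622
  t = 7.0000: CF_t = 1043.000000, DF = 0.829864, PV = 865.548092
Price P = sum_t PV_t = 1100.821368
First compute Macaulay numerator sum_t t * PV_t:
  t * PV_t at t = 1.0000: 41.869523
  t * PV_t at t = 2.0000: 81.537532
  t * PV_t at t = 3.0000: 119.090846
  t * PV_t at t = 4.0000: 154.613237
  t * PV_t at t = 5.0000: 188.185537
  t * PV_t at t = 6.0000: 219.885729
  t * PV_t at t = 7.0000: 6058.836642
Macaulay duration D = 6864.019046 / 1100.821368 = 6.235361
Modified duration = D / (1 + y/m) = 6.235361 / (1 + 0.027000) = 6.071433


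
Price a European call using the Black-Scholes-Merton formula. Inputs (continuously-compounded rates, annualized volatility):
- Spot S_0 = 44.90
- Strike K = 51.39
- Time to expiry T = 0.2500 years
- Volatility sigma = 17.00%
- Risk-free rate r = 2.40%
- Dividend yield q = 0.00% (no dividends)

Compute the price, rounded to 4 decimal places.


Answer: Price = 0.1145

Derivation:
d1 = (ln(S/K) + (r - q + 0.5*sigma^2) * T) / (sigma * sqrt(T)) = -1.47521537
d2 = d1 - sigma * sqrt(T) = -1.56021537
exp(-rT) = 0.99401796; exp(-qT) = 1.00000000
C = S_0 * exp(-qT) * N(d1) - K * exp(-rT) * N(d2)
N(d1) = 0.07007733; N(d2) = 0.05935450
C = 44.9000 * 1.00000000 * 0.07007733 - 51.3900 * 0.99401796 * 0.05935450 = 0.1145


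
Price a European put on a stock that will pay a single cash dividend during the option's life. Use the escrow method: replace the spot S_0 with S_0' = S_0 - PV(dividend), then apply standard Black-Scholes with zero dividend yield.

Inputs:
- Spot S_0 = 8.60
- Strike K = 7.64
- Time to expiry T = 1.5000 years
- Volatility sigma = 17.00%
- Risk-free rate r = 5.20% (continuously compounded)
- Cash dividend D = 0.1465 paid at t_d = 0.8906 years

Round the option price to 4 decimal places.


Answer: Price = 0.1720

Derivation:
PV(D) = D * exp(-r * t_d) = 0.1465 * 0.95474480 = 0.13987011
S_0' = S_0 - PV(D) = 8.6000 - 0.13987011 = 8.46012989
d1 = (ln(S_0'/K) + (r + sigma^2/2)*T) / (sigma*sqrt(T)) = 0.96847024
d2 = d1 - sigma*sqrt(T) = 0.76026361
exp(-rT) = 0.92496443
N(-d1) = 0.16640479; N(-d2) = 0.22354851
P = K * exp(-rT) * N(-d2) - S_0' * N(-d1) = 7.6400 * 0.92496443 * 0.22354851 - 8.46012989 * 0.16640479 = 0.1720


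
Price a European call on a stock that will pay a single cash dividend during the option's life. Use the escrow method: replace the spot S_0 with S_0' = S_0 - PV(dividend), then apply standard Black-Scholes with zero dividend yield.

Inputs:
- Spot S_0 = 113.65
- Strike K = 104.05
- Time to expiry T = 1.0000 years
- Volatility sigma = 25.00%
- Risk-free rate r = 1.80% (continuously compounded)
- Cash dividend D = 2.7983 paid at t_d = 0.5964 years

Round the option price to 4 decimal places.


PV(D) = D * exp(-r * t_d) = 2.7983 * 0.98932222 = 2.76842036
S_0' = S_0 - PV(D) = 113.6500 - 2.76842036 = 110.88157964
d1 = (ln(S_0'/K) + (r + sigma^2/2)*T) / (sigma*sqrt(T)) = 0.45136492
d2 = d1 - sigma*sqrt(T) = 0.20136492
exp(-rT) = 0.98216103
N(d1) = 0.67413672; N(d2) = 0.57979338
C = S_0' * N(d1) - K * exp(-rT) * N(d2) = 110.88157964 * 0.67413672 - 104.0500 * 0.98216103 * 0.57979338 = 15.4980

Answer: Price = 15.4980


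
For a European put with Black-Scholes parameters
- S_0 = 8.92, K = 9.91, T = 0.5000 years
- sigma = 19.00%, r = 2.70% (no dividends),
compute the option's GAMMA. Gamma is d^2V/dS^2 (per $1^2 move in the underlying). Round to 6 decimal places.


Answer: Gamma = 0.275411

Derivation:
d1 = -0.6157292457; d2 = -0.7500795341
phi(d1) = 0.3300537414; exp(-qT) = 1.0000000000; exp(-rT) = 0.9865907163
Gamma = exp(-qT) * phi(d1) / (S * sigma * sqrt(T)) = 1.0000000000 * 0.3300537414 / (8.9200 * 0.1900 * 0.7071067812) = 0.275411


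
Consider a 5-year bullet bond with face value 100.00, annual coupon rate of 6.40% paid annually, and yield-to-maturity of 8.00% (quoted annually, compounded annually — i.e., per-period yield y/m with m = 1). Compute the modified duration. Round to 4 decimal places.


Answer: Modified duration = 4.0853

Derivation:
Coupon per period c = face * coupon_rate / m = 6.400000
Periods per year m = 1; per-period yield y/m = 0.080000
Number of cashflows N = 5
Cashflows (t years, CF_t, discount factor 1/(1+y/m)^(m*t), PV):
  t = 1.0000: CF_t = 6.400000, DF = 0.925926, PV = 5.925926
  t = 2.0000: CF_t = 6.400000, DF = 0.857339, PV = 5.486968
  t = 3.0000: CF_t = 6.400000, DF = 0.793832, PV = 5.080526
  t = 4.0000: CF_t = 6.400000, DF = 0.735030, PV = 4.704191
  t = 5.0000: CF_t = 106.400000, DF = 0.680583, PV = 72.414052
Price P = sum_t PV_t = 93.611664
First compute Macaulay numerator sum_t t * PV_t:
  t * PV_t at t = 1.0000: 5.925926
  t * PV_t at t = 2.0000: 10.973937
  t * PV_t at t = 3.0000: 15.241579
  t * PV_t at t = 4.0000: 18.816764
  t * PV_t at t = 5.0000: 362.070261
Macaulay duration D = 413.028467 / 93.611664 = 4.412147
Modified duration = D / (1 + y/m) = 4.412147 / (1 + 0.080000) = 4.085322


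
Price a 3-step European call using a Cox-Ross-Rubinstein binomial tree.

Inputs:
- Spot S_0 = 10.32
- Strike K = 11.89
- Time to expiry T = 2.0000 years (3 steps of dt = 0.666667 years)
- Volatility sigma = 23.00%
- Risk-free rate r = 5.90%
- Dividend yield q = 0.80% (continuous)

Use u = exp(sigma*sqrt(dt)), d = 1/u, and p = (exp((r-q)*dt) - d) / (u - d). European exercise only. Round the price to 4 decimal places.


dt = T/N = 0.666667
u = exp(sigma*sqrt(dt)) = 1.206585; d = 1/u = 0.828785
p = (exp((r-q)*dt) - d) / (u - d) = 0.544731
Discount per step: exp(-r*dt) = 0.961430
Stock lattice S(k, i) with i counting down-moves:
  k=0: S(0,0) = 10.3200
  k=1: S(1,0) = 12.4520; S(1,1) = 8.5531
  k=2: S(2,0) = 15.0243; S(2,1) = 10.3200; S(2,2) = 7.0887
  k=3: S(3,0) = 18.1282; S(3,1) = 12.4520; S(3,2) = 8.5531; S(3,3) = 5.8750
Terminal payoffs V(N, i) = max(S_T - K, 0):
  V(3,0) = 6.238158; V(3,1) = 0.561959; V(3,2) = 0.000000; V(3,3) = 0.000000
Backward induction: V(k, i) = exp(-r*dt) * [p * V(k+1, i) + (1-p) * V(k+1, i+1)].
  V(2,0) = exp(-r*dt) * [p*6.238158 + (1-p)*0.561959] = 3.513028
  V(2,1) = exp(-r*dt) * [p*0.561959 + (1-p)*0.000000] = 0.294310
  V(2,2) = exp(-r*dt) * [p*0.000000 + (1-p)*0.000000] = 0.000000
  V(1,0) = exp(-r*dt) * [p*3.513028 + (1-p)*0.294310] = 1.968668
  V(1,1) = exp(-r*dt) * [p*0.294310 + (1-p)*0.000000] = 0.154136
  V(0,0) = exp(-r*dt) * [p*1.968668 + (1-p)*0.154136] = 1.098500

Answer: Price = V(0,0) = 1.0985


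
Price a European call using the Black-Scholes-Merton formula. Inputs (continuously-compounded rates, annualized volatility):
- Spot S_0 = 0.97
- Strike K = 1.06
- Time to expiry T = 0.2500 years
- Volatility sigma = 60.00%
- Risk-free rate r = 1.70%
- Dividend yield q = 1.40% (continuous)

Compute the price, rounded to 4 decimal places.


Answer: Price = 0.0812

Derivation:
d1 = (ln(S/K) + (r - q + 0.5*sigma^2) * T) / (sigma * sqrt(T)) = -0.14326039
d2 = d1 - sigma * sqrt(T) = -0.44326039
exp(-rT) = 0.99575902; exp(-qT) = 0.99650612
C = S_0 * exp(-qT) * N(d1) - K * exp(-rT) * N(d2)
N(d1) = 0.44304227; N(d2) = 0.32878870
C = 0.9700 * 0.99650612 * 0.44304227 - 1.0600 * 0.99575902 * 0.32878870 = 0.0812


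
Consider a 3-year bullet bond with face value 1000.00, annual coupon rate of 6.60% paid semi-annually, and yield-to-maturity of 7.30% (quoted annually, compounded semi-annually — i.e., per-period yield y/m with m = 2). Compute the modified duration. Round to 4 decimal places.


Coupon per period c = face * coupon_rate / m = 33.000000
Periods per year m = 2; per-period yield y/m = 0.036500
Number of cashflows N = 6
Cashflows (t years, CF_t, discount factor 1/(1+y/m)^(m*t), PV):
  t = 0.5000: CF_t = 33.000000, DF = 0.964785, PV = 31.837916
  t = 1.0000: CF_t = 33.000000, DF = 0.930811, PV = 30.716755
  t = 1.5000: CF_t = 33.000000, DF = 0.898033, PV = 29.635074
  t = 2.0000: CF_t = 33.000000, DF = 0.866409, PV = 28.591485
  t = 2.5000: CF_t = 33.000000, DF = 0.835898, PV = 27.584646
  t = 3.0000: CF_t = 1033.000000, DF = 0.806462, PV = 833.075731
Price P = sum_t PV_t = 981.441607
First compute Macaulay numerator sum_t t * PV_t:
  t * PV_t at t = 0.5000: 15.918958
  t * PV_t at t = 1.0000: 30.716755
  t * PV_t at t = 1.5000: 44.452611
  t * PV_t at t = 2.0000: 57.182970
  t * PV_t at t = 2.5000: 68.961614
  t * PV_t at t = 3.0000: 2499.227193
Macaulay duration D = 2716.460101 / 981.441607 = 2.767827
Modified duration = D / (1 + y/m) = 2.767827 / (1 + 0.036500) = 2.670358

Answer: Modified duration = 2.6704


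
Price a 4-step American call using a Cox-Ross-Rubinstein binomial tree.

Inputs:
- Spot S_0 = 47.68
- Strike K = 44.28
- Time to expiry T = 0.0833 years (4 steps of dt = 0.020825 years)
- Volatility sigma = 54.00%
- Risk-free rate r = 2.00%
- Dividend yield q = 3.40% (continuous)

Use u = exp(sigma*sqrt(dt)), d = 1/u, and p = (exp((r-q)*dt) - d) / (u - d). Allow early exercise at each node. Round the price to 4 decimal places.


dt = T/N = 0.020825
u = exp(sigma*sqrt(dt)) = 1.081043; d = 1/u = 0.925032
p = (exp((r-q)*dt) - d) / (u - d) = 0.478660
Discount per step: exp(-r*dt) = 0.999584
Stock lattice S(k, i) with i counting down-moves:
  k=0: S(0,0) = 47.6800
  k=1: S(1,0) = 51.5441; S(1,1) = 44.1055
  k=2: S(2,0) = 55.7215; S(2,1) = 47.6800; S(2,2) = 40.7990
  k=3: S(3,0) = 60.2373; S(3,1) = 51.5441; S(3,2) = 44.1055; S(3,3) = 37.7404
  k=4: S(4,0) = 65.1192; S(4,1) = 55.7215; S(4,2) = 47.6800; S(4,3) = 40.7990; S(4,4) = 34.9111
Terminal payoffs V(N, i) = max(S_T - K, 0):
  V(4,0) = 20.839159; V(4,1) = 11.441464; V(4,2) = 3.400000; V(4,3) = 0.000000; V(4,4) = 0.000000
Backward induction: V(k, i) = exp(-r*dt) * [p * V(k+1, i) + (1-p) * V(k+1, i+1)]; then take max(V_cont, immediate exercise) for American.
  V(3,0) = exp(-r*dt) * [p*20.839159 + (1-p)*11.441464] = 15.933124; exercise = 15.957321; V(3,0) = max -> 15.957321
  V(3,1) = exp(-r*dt) * [p*11.441464 + (1-p)*3.400000] = 7.246106; exercise = 7.264150; V(3,1) = max -> 7.264150
  V(3,2) = exp(-r*dt) * [p*3.400000 + (1-p)*0.000000] = 1.626765; exercise = 0.000000; V(3,2) = max -> 1.626765
  V(3,3) = exp(-r*dt) * [p*0.000000 + (1-p)*0.000000] = 0.000000; exercise = 0.000000; V(3,3) = max -> 0.000000
  V(2,0) = exp(-r*dt) * [p*15.957321 + (1-p)*7.264150] = 11.420463; exercise = 11.441464; V(2,0) = max -> 11.441464
  V(2,1) = exp(-r*dt) * [p*7.264150 + (1-p)*1.626765] = 4.323353; exercise = 3.400000; V(2,1) = max -> 4.323353
  V(2,2) = exp(-r*dt) * [p*1.626765 + (1-p)*0.000000] = 0.778343; exercise = 0.000000; V(2,2) = max -> 0.778343
  V(1,0) = exp(-r*dt) * [p*11.441464 + (1-p)*4.323353] = 7.727286; exercise = 7.264150; V(1,0) = max -> 7.727286
  V(1,1) = exp(-r*dt) * [p*4.323353 + (1-p)*0.778343] = 2.474165; exercise = 0.000000; V(1,1) = max -> 2.474165
  V(0,0) = exp(-r*dt) * [p*7.727286 + (1-p)*2.474165] = 4.986545; exercise = 3.400000; V(0,0) = max -> 4.986545

Answer: Price = V(0,0) = 4.9865


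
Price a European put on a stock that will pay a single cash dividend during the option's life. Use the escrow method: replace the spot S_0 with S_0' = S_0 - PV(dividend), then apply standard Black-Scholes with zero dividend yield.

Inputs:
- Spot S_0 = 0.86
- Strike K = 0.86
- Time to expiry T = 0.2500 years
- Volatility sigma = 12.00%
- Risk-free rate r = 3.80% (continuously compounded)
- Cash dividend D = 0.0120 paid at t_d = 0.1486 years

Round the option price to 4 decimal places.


PV(D) = D * exp(-r * t_d) = 0.0120 * 0.99436911 = 0.01193243
S_0' = S_0 - PV(D) = 0.8600 - 0.01193243 = 0.84806757
d1 = (ln(S_0'/K) + (r + sigma^2/2)*T) / (sigma*sqrt(T)) = -0.04453457
d2 = d1 - sigma*sqrt(T) = -0.10453457
exp(-rT) = 0.99054498
N(-d1) = 0.51776085; N(-d2) = 0.54162743
P = K * exp(-rT) * N(-d2) - S_0' * N(-d1) = 0.8600 * 0.99054498 * 0.54162743 - 0.84806757 * 0.51776085 = 0.0223

Answer: Price = 0.0223


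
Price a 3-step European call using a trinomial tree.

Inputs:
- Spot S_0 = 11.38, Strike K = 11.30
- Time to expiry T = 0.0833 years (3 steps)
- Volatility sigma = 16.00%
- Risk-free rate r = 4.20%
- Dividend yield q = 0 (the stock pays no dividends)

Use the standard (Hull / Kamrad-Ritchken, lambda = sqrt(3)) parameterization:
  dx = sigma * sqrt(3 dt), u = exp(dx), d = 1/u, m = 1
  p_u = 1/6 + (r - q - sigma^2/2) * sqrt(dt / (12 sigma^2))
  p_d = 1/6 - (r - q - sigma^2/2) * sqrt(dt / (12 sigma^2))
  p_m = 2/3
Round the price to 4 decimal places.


dt = T/N = 0.027767; dx = sigma*sqrt(3*dt) = 0.046179
u = exp(dx) = 1.047262; d = 1/u = 0.954871
p_u = 0.175445, p_m = 0.666667, p_d = 0.157888
Discount per step: exp(-r*dt) = 0.998834
Stock lattice S(k, j) with j the centered position index:
  k=0: S(0,+0) = 11.3800
  k=1: S(1,-1) = 10.8664; S(1,+0) = 11.3800; S(1,+1) = 11.9178
  k=2: S(2,-2) = 10.3760; S(2,-1) = 10.8664; S(2,+0) = 11.3800; S(2,+1) = 11.9178; S(2,+2) = 12.4811
  k=3: S(3,-3) = 9.9078; S(3,-2) = 10.3760; S(3,-1) = 10.8664; S(3,+0) = 11.3800; S(3,+1) = 11.9178; S(3,+2) = 12.4811; S(3,+3) = 13.0710
Terminal payoffs V(N, j) = max(S_T - K, 0):
  V(3,-3) = 0.000000; V(3,-2) = 0.000000; V(3,-1) = 0.000000; V(3,+0) = 0.080000; V(3,+1) = 0.617837; V(3,+2) = 1.181094; V(3,+3) = 1.770970
Backward induction: V(k, j) = exp(-r*dt) * [p_u * V(k+1, j+1) + p_m * V(k+1, j) + p_d * V(k+1, j-1)]
  V(2,-2) = exp(-r*dt) * [p_u*0.000000 + p_m*0.000000 + p_d*0.000000] = 0.000000
  V(2,-1) = exp(-r*dt) * [p_u*0.080000 + p_m*0.000000 + p_d*0.000000] = 0.014019
  V(2,+0) = exp(-r*dt) * [p_u*0.617837 + p_m*0.080000 + p_d*0.000000] = 0.161542
  V(2,+1) = exp(-r*dt) * [p_u*1.181094 + p_m*0.617837 + p_d*0.080000] = 0.631004
  V(2,+2) = exp(-r*dt) * [p_u*1.770970 + p_m*1.181094 + p_d*0.617837] = 1.194260
  V(1,-1) = exp(-r*dt) * [p_u*0.161542 + p_m*0.014019 + p_d*0.000000] = 0.037644
  V(1,+0) = exp(-r*dt) * [p_u*0.631004 + p_m*0.161542 + p_d*0.014019] = 0.220357
  V(1,+1) = exp(-r*dt) * [p_u*1.194260 + p_m*0.631004 + p_d*0.161542] = 0.654938
  V(0,+0) = exp(-r*dt) * [p_u*0.654938 + p_m*0.220357 + p_d*0.037644] = 0.267442

Answer: Price = V(0,0) = 0.2674


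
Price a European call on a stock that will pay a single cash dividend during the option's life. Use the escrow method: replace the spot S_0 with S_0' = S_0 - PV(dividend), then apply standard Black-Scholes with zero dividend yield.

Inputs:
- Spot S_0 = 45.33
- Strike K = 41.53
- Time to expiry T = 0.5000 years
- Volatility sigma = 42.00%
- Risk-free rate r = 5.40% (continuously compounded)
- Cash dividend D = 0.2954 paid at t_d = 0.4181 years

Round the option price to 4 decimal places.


PV(D) = D * exp(-r * t_d) = 0.2954 * 0.97767556 = 0.28880536
S_0' = S_0 - PV(D) = 45.3300 - 0.28880536 = 45.04119464
d1 = (ln(S_0'/K) + (r + sigma^2/2)*T) / (sigma*sqrt(T)) = 0.51269097
d2 = d1 - sigma*sqrt(T) = 0.21570612
exp(-rT) = 0.97336124
N(d1) = 0.69591625; N(d2) = 0.58539159
C = S_0' * N(d1) - K * exp(-rT) * N(d2) = 45.04119464 * 0.69591625 - 41.5300 * 0.97336124 * 0.58539159 = 7.6812

Answer: Price = 7.6812


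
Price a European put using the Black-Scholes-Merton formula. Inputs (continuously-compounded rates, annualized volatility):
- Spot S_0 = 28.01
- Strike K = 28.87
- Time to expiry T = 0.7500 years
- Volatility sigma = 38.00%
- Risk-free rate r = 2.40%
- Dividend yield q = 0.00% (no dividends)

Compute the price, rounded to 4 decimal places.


d1 = (ln(S/K) + (r - q + 0.5*sigma^2) * T) / (sigma * sqrt(T)) = 0.12734705
d2 = d1 - sigma * sqrt(T) = -0.20174261
exp(-rT) = 0.98216103; exp(-qT) = 1.00000000
P = K * exp(-rT) * N(-d2) - S_0 * exp(-qT) * N(-d1)
N(-d1) = 0.44933286; N(-d2) = 0.57994102
P = 28.8700 * 0.98216103 * 0.57994102 - 28.0100 * 1.00000000 * 0.44933286 = 3.8584

Answer: Price = 3.8584


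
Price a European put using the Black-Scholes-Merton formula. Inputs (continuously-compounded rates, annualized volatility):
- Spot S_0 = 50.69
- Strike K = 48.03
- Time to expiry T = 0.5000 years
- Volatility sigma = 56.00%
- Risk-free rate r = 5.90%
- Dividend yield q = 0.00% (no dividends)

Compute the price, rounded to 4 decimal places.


Answer: Price = 5.7757

Derivation:
d1 = (ln(S/K) + (r - q + 0.5*sigma^2) * T) / (sigma * sqrt(T)) = 0.40861387
d2 = d1 - sigma * sqrt(T) = 0.01263407
exp(-rT) = 0.97093088; exp(-qT) = 1.00000000
P = K * exp(-rT) * N(-d2) - S_0 * exp(-qT) * N(-d1)
N(-d1) = 0.34141153; N(-d2) = 0.49495987
P = 48.0300 * 0.97093088 * 0.49495987 - 50.6900 * 1.00000000 * 0.34141153 = 5.7757


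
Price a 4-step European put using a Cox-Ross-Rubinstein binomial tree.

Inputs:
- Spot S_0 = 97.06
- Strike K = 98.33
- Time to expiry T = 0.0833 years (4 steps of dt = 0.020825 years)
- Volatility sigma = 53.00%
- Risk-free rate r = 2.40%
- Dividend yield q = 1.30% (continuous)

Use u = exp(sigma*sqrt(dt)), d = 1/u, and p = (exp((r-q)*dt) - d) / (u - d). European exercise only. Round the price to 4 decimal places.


Answer: Price = V(0,0) = 6.4136

Derivation:
dt = T/N = 0.020825
u = exp(sigma*sqrt(dt)) = 1.079484; d = 1/u = 0.926368
p = (exp((r-q)*dt) - d) / (u - d) = 0.482385
Discount per step: exp(-r*dt) = 0.999500
Stock lattice S(k, i) with i counting down-moves:
  k=0: S(0,0) = 97.0600
  k=1: S(1,0) = 104.7748; S(1,1) = 89.9133
  k=2: S(2,0) = 113.1027; S(2,1) = 97.0600; S(2,2) = 83.2928
  k=3: S(3,0) = 122.0926; S(3,1) = 104.7748; S(3,2) = 89.9133; S(3,3) = 77.1598
  k=4: S(4,0) = 131.7971; S(4,1) = 113.1027; S(4,2) = 97.0600; S(4,3) = 83.2928; S(4,4) = 71.4784
Terminal payoffs V(N, i) = max(K - S_T, 0):
  V(4,0) = 0.000000; V(4,1) = 0.000000; V(4,2) = 1.270000; V(4,3) = 15.037199; V(4,4) = 26.851629
Backward induction: V(k, i) = exp(-r*dt) * [p * V(k+1, i) + (1-p) * V(k+1, i+1)].
  V(3,0) = exp(-r*dt) * [p*0.000000 + (1-p)*0.000000] = 0.000000
  V(3,1) = exp(-r*dt) * [p*0.000000 + (1-p)*1.270000] = 0.657043
  V(3,2) = exp(-r*dt) * [p*1.270000 + (1-p)*15.037199] = 8.391918
  V(3,3) = exp(-r*dt) * [p*15.037199 + (1-p)*26.851629] = 21.141959
  V(2,0) = exp(-r*dt) * [p*0.000000 + (1-p)*0.657043] = 0.339926
  V(2,1) = exp(-r*dt) * [p*0.657043 + (1-p)*8.391918] = 4.658404
  V(2,2) = exp(-r*dt) * [p*8.391918 + (1-p)*21.141959] = 14.984044
  V(1,0) = exp(-r*dt) * [p*0.339926 + (1-p)*4.658404] = 2.573949
  V(1,1) = exp(-r*dt) * [p*4.658404 + (1-p)*14.984044] = 9.998115
  V(0,0) = exp(-r*dt) * [p*2.573949 + (1-p)*9.998115] = 6.413605


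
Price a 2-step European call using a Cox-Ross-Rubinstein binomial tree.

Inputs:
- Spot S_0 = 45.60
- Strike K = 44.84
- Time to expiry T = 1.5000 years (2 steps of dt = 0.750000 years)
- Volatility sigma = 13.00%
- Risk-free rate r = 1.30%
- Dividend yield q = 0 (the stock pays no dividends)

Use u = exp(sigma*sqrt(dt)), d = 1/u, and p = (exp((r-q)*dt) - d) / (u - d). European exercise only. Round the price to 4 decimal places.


dt = T/N = 0.750000
u = exp(sigma*sqrt(dt)) = 1.119165; d = 1/u = 0.893523
p = (exp((r-q)*dt) - d) / (u - d) = 0.515305
Discount per step: exp(-r*dt) = 0.990297
Stock lattice S(k, i) with i counting down-moves:
  k=0: S(0,0) = 45.6000
  k=1: S(1,0) = 51.0339; S(1,1) = 40.7446
  k=2: S(2,0) = 57.1154; S(2,1) = 45.6000; S(2,2) = 36.4063
Terminal payoffs V(N, i) = max(S_T - K, 0):
  V(2,0) = 12.275431; V(2,1) = 0.760000; V(2,2) = 0.000000
Backward induction: V(k, i) = exp(-r*dt) * [p * V(k+1, i) + (1-p) * V(k+1, i+1)].
  V(1,0) = exp(-r*dt) * [p*12.275431 + (1-p)*0.760000] = 6.629012
  V(1,1) = exp(-r*dt) * [p*0.760000 + (1-p)*0.000000] = 0.387832
  V(0,0) = exp(-r*dt) * [p*6.629012 + (1-p)*0.387832] = 3.568976

Answer: Price = V(0,0) = 3.5690


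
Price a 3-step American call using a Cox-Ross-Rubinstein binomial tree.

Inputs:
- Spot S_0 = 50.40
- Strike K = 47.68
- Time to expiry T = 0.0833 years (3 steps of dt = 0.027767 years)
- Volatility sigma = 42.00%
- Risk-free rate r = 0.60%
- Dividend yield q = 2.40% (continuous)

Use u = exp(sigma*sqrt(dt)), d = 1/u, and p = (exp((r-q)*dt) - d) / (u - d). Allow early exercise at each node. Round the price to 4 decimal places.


dt = T/N = 0.027767
u = exp(sigma*sqrt(dt)) = 1.072493; d = 1/u = 0.932407
p = (exp((r-q)*dt) - d) / (u - d) = 0.478944
Discount per step: exp(-r*dt) = 0.999833
Stock lattice S(k, i) with i counting down-moves:
  k=0: S(0,0) = 50.4000
  k=1: S(1,0) = 54.0537; S(1,1) = 46.9933
  k=2: S(2,0) = 57.9722; S(2,1) = 50.4000; S(2,2) = 43.8169
  k=3: S(3,0) = 62.1748; S(3,1) = 54.0537; S(3,2) = 46.9933; S(3,3) = 40.8552
Terminal payoffs V(N, i) = max(S_T - K, 0):
  V(3,0) = 14.494763; V(3,1) = 6.373656; V(3,2) = 0.000000; V(3,3) = 0.000000
Backward induction: V(k, i) = exp(-r*dt) * [p * V(k+1, i) + (1-p) * V(k+1, i+1)]; then take max(V_cont, immediate exercise) for American.
  V(2,0) = exp(-r*dt) * [p*14.494763 + (1-p)*6.373656] = 10.261499; exercise = 10.292176; V(2,0) = max -> 10.292176
  V(2,1) = exp(-r*dt) * [p*6.373656 + (1-p)*0.000000] = 3.052114; exercise = 2.720000; V(2,1) = max -> 3.052114
  V(2,2) = exp(-r*dt) * [p*0.000000 + (1-p)*0.000000] = 0.000000; exercise = 0.000000; V(2,2) = max -> 0.000000
  V(1,0) = exp(-r*dt) * [p*10.292176 + (1-p)*3.052114] = 6.518610; exercise = 6.373656; V(1,0) = max -> 6.518610
  V(1,1) = exp(-r*dt) * [p*3.052114 + (1-p)*0.000000] = 1.461547; exercise = 0.000000; V(1,1) = max -> 1.461547
  V(0,0) = exp(-r*dt) * [p*6.518610 + (1-p)*1.461547] = 3.882949; exercise = 2.720000; V(0,0) = max -> 3.882949

Answer: Price = V(0,0) = 3.8829


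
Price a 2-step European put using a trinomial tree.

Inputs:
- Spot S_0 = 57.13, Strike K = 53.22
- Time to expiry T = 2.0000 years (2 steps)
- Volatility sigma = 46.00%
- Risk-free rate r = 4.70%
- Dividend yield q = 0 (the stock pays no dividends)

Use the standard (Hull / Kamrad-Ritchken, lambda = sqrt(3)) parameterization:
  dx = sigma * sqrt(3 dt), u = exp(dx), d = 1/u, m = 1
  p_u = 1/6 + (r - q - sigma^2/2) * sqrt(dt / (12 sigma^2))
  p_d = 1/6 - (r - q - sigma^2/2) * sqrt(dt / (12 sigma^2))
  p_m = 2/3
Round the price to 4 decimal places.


dt = T/N = 1.000000; dx = sigma*sqrt(3*dt) = 0.796743
u = exp(dx) = 2.218305; d = 1/u = 0.450795
p_u = 0.129766, p_m = 0.666667, p_d = 0.203567
Discount per step: exp(-r*dt) = 0.954087
Stock lattice S(k, j) with j the centered position index:
  k=0: S(0,+0) = 57.1300
  k=1: S(1,-1) = 25.7539; S(1,+0) = 57.1300; S(1,+1) = 126.7318
  k=2: S(2,-2) = 11.6097; S(2,-1) = 25.7539; S(2,+0) = 57.1300; S(2,+1) = 126.7318; S(2,+2) = 281.1297
Terminal payoffs V(N, j) = max(K - S_T, 0):
  V(2,-2) = 41.610281; V(2,-1) = 27.466102; V(2,+0) = 0.000000; V(2,+1) = 0.000000; V(2,+2) = 0.000000
Backward induction: V(k, j) = exp(-r*dt) * [p_u * V(k+1, j+1) + p_m * V(k+1, j) + p_d * V(k+1, j-1)]
  V(1,-1) = exp(-r*dt) * [p_u*0.000000 + p_m*27.466102 + p_d*41.610281] = 25.551614
  V(1,+0) = exp(-r*dt) * [p_u*0.000000 + p_m*0.000000 + p_d*27.466102] = 5.334483
  V(1,+1) = exp(-r*dt) * [p_u*0.000000 + p_m*0.000000 + p_d*0.000000] = 0.000000
  V(0,+0) = exp(-r*dt) * [p_u*0.000000 + p_m*5.334483 + p_d*25.551614] = 8.355692

Answer: Price = V(0,0) = 8.3557


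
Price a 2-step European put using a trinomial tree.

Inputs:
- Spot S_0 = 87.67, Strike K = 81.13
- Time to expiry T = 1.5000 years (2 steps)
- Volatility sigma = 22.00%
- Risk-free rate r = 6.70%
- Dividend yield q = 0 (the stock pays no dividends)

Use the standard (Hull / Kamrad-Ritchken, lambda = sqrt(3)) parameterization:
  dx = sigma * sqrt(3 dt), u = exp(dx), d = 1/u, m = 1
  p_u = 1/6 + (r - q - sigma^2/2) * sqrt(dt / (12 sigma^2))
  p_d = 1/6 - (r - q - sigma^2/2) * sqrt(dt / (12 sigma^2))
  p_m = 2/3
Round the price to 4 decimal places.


Answer: Price = V(0,0) = 3.0277

Derivation:
dt = T/N = 0.750000; dx = sigma*sqrt(3*dt) = 0.330000
u = exp(dx) = 1.390968; d = 1/u = 0.718924
p_u = 0.215303, p_m = 0.666667, p_d = 0.118030
Discount per step: exp(-r*dt) = 0.950992
Stock lattice S(k, j) with j the centered position index:
  k=0: S(0,+0) = 87.6700
  k=1: S(1,-1) = 63.0280; S(1,+0) = 87.6700; S(1,+1) = 121.9462
  k=2: S(2,-2) = 45.3124; S(2,-1) = 63.0280; S(2,+0) = 87.6700; S(2,+1) = 121.9462; S(2,+2) = 169.6232
Terminal payoffs V(N, j) = max(K - S_T, 0):
  V(2,-2) = 35.817644; V(2,-1) = 18.101956; V(2,+0) = 0.000000; V(2,+1) = 0.000000; V(2,+2) = 0.000000
Backward induction: V(k, j) = exp(-r*dt) * [p_u * V(k+1, j+1) + p_m * V(k+1, j) + p_d * V(k+1, j-1)]
  V(1,-1) = exp(-r*dt) * [p_u*0.000000 + p_m*18.101956 + p_d*35.817644] = 15.496921
  V(1,+0) = exp(-r*dt) * [p_u*0.000000 + p_m*0.000000 + p_d*18.101956] = 2.031869
  V(1,+1) = exp(-r*dt) * [p_u*0.000000 + p_m*0.000000 + p_d*0.000000] = 0.000000
  V(0,+0) = exp(-r*dt) * [p_u*0.000000 + p_m*2.031869 + p_d*15.496921] = 3.027658


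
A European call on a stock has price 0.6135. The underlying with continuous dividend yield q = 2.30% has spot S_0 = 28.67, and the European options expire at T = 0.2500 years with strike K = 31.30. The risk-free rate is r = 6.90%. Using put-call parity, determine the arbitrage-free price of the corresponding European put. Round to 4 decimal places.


Answer: Put price = 2.8726

Derivation:
Put-call parity: C - P = S_0 * exp(-qT) - K * exp(-rT).
S_0 * exp(-qT) = 28.6700 * 0.99426650 = 28.50562054
K * exp(-rT) = 31.3000 * 0.98289793 = 30.76470519
P = C - S*exp(-qT) + K*exp(-rT)
P = 0.6135 - 28.50562054 + 30.76470519 = 2.8726


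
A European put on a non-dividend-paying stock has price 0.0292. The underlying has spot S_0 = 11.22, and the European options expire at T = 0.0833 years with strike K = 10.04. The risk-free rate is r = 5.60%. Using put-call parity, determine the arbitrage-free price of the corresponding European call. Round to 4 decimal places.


Put-call parity: C - P = S_0 * exp(-qT) - K * exp(-rT).
S_0 * exp(-qT) = 11.2200 * 1.00000000 = 11.22000000
K * exp(-rT) = 10.0400 * 0.99534606 = 9.99327448
C = P + S*exp(-qT) - K*exp(-rT)
C = 0.0292 + 11.22000000 - 9.99327448 = 1.2559

Answer: Call price = 1.2559


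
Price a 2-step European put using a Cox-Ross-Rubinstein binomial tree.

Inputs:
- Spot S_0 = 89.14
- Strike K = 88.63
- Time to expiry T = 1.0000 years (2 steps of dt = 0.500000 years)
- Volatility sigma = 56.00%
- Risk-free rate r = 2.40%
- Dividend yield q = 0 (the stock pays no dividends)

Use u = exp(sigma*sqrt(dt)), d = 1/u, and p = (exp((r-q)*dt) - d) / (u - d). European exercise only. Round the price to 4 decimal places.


dt = T/N = 0.500000
u = exp(sigma*sqrt(dt)) = 1.485839; d = 1/u = 0.673020
p = (exp((r-q)*dt) - d) / (u - d) = 0.417131
Discount per step: exp(-r*dt) = 0.988072
Stock lattice S(k, i) with i counting down-moves:
  k=0: S(0,0) = 89.1400
  k=1: S(1,0) = 132.4477; S(1,1) = 59.9930
  k=2: S(2,0) = 196.7960; S(2,1) = 89.1400; S(2,2) = 40.3765
Terminal payoffs V(N, i) = max(K - S_T, 0):
  V(2,0) = 0.000000; V(2,1) = 0.000000; V(2,2) = 48.253474
Backward induction: V(k, i) = exp(-r*dt) * [p * V(k+1, i) + (1-p) * V(k+1, i+1)].
  V(1,0) = exp(-r*dt) * [p*0.000000 + (1-p)*0.000000] = 0.000000
  V(1,1) = exp(-r*dt) * [p*0.000000 + (1-p)*48.253474] = 27.789966
  V(0,0) = exp(-r*dt) * [p*0.000000 + (1-p)*27.789966] = 16.004697

Answer: Price = V(0,0) = 16.0047


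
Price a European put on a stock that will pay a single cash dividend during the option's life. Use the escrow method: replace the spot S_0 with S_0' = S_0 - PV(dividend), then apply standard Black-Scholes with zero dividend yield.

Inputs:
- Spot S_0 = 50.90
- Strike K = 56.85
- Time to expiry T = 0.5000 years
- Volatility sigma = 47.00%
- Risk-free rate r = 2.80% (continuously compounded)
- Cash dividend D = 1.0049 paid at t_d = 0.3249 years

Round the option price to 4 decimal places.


PV(D) = D * exp(-r * t_d) = 1.0049 * 0.99094405 = 0.99579968
S_0' = S_0 - PV(D) = 50.9000 - 0.99579968 = 49.90420032
d1 = (ln(S_0'/K) + (r + sigma^2/2)*T) / (sigma*sqrt(T)) = -0.18380578
d2 = d1 - sigma*sqrt(T) = -0.51614596
exp(-rT) = 0.98609754
N(-d1) = 0.57291709; N(-d2) = 0.69712377
P = K * exp(-rT) * N(-d2) - S_0' * N(-d1) = 56.8500 * 0.98609754 * 0.69712377 - 49.90420032 * 0.57291709 = 10.4895

Answer: Price = 10.4895


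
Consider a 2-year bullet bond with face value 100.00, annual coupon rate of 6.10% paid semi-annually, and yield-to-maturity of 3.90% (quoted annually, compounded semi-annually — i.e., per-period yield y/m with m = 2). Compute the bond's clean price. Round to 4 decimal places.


Answer: Price = 104.1936

Derivation:
Coupon per period c = face * coupon_rate / m = 3.050000
Periods per year m = 2; per-period yield y/m = 0.019500
Number of cashflows N = 4
Cashflows (t years, CF_t, discount factor 1/(1+y/m)^(m*t), PV):
  t = 0.5000: CF_t = 3.050000, DF = 0.980873, PV = 2.991663
  t = 1.0000: CF_t = 3.050000, DF = 0.962112, PV = 2.934441
  t = 1.5000: CF_t = 3.050000, DF = 0.943709, PV = 2.878314
  t = 2.0000: CF_t = 103.050000, DF = 0.925659, PV = 95.389171
Price P = sum_t PV_t = 104.193589


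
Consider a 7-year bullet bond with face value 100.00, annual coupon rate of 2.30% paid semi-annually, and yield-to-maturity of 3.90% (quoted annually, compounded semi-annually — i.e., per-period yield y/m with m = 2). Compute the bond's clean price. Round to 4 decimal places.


Answer: Price = 90.2808

Derivation:
Coupon per period c = face * coupon_rate / m = 1.150000
Periods per year m = 2; per-period yield y/m = 0.019500
Number of cashflows N = 14
Cashflows (t years, CF_t, discount factor 1/(1+y/m)^(m*t), PV):
  t = 0.5000: CF_t = 1.150000, DF = 0.980873, PV = 1.128004
  t = 1.0000: CF_t = 1.150000, DF = 0.962112, PV = 1.106429
  t = 1.5000: CF_t = 1.150000, DF = 0.943709, PV = 1.085266
  t = 2.0000: CF_t = 1.150000, DF = 0.925659, PV = 1.064508
  t = 2.5000: CF_t = 1.150000, DF = 0.907954, PV = 1.044147
  t = 3.0000: CF_t = 1.150000, DF = 0.890588, PV = 1.024176
  t = 3.5000: CF_t = 1.150000, DF = 0.873553, PV = 1.004586
  t = 4.0000: CF_t = 1.150000, DF = 0.856845, PV = 0.985372
  t = 4.5000: CF_t = 1.150000, DF = 0.840456, PV = 0.966524
  t = 5.0000: CF_t = 1.150000, DF = 0.824380, PV = 0.948038
  t = 5.5000: CF_t = 1.150000, DF = 0.808613, PV = 0.929904
  t = 6.0000: CF_t = 1.150000, DF = 0.793146, PV = 0.912118
  t = 6.5000: CF_t = 1.150000, DF = 0.777976, PV = 0.894672
  t = 7.0000: CF_t = 101.150000, DF = 0.763095, PV = 77.187090
Price P = sum_t PV_t = 90.280833


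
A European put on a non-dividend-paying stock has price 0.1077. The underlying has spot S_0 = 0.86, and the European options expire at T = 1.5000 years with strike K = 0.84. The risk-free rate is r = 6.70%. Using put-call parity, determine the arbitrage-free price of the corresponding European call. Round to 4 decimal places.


Put-call parity: C - P = S_0 * exp(-qT) - K * exp(-rT).
S_0 * exp(-qT) = 0.8600 * 1.00000000 = 0.86000000
K * exp(-rT) = 0.8400 * 0.90438511 = 0.75968349
C = P + S*exp(-qT) - K*exp(-rT)
C = 0.1077 + 0.86000000 - 0.75968349 = 0.2080

Answer: Call price = 0.2080


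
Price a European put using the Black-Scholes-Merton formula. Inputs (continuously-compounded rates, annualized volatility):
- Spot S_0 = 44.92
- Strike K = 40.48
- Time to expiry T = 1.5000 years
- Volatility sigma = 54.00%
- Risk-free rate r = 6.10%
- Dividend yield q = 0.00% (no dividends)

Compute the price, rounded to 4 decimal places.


Answer: Price = 7.0579

Derivation:
d1 = (ln(S/K) + (r - q + 0.5*sigma^2) * T) / (sigma * sqrt(T)) = 0.62639668
d2 = d1 - sigma * sqrt(T) = -0.03496555
exp(-rT) = 0.91256132; exp(-qT) = 1.00000000
P = K * exp(-rT) * N(-d2) - S_0 * exp(-qT) * N(-d1)
N(-d1) = 0.26552739; N(-d2) = 0.51394639
P = 40.4800 * 0.91256132 * 0.51394639 - 44.9200 * 1.00000000 * 0.26552739 = 7.0579
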